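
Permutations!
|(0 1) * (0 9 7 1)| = |(1 9 7)| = 3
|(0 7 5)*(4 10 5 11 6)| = |(0 7 11 6 4 10 5)| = 7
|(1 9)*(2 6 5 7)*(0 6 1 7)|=12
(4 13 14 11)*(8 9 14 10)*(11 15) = (4 13 10 8 9 14 15 11) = [0, 1, 2, 3, 13, 5, 6, 7, 9, 14, 8, 4, 12, 10, 15, 11]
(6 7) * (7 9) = (6 9 7) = [0, 1, 2, 3, 4, 5, 9, 6, 8, 7]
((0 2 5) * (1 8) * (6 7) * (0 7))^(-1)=(0 6 7 5 2)(1 8)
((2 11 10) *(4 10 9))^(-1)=((2 11 9 4 10))^(-1)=(2 10 4 9 11)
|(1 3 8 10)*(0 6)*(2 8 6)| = 7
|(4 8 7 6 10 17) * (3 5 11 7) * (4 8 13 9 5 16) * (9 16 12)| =30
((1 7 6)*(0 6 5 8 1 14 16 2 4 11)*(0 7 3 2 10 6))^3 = (1 4 5 3 11 8 2 7)(6 10 16 14)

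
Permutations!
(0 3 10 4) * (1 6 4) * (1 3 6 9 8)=(0 6 4)(1 9 8)(3 10)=[6, 9, 2, 10, 0, 5, 4, 7, 1, 8, 3]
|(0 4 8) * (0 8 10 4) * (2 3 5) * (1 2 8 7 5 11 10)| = |(1 2 3 11 10 4)(5 8 7)| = 6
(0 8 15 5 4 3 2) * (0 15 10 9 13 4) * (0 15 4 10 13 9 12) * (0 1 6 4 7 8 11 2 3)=(0 11 2 7 8 13 10 12 1 6 4)(5 15)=[11, 6, 7, 3, 0, 15, 4, 8, 13, 9, 12, 2, 1, 10, 14, 5]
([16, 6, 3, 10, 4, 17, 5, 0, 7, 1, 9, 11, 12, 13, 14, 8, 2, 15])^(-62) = [3, 17, 9, 1, 4, 8, 15, 2, 16, 5, 6, 11, 12, 13, 14, 0, 10, 7]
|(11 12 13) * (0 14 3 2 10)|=|(0 14 3 2 10)(11 12 13)|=15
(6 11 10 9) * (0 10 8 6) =(0 10 9)(6 11 8) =[10, 1, 2, 3, 4, 5, 11, 7, 6, 0, 9, 8]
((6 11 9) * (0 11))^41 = (0 11 9 6)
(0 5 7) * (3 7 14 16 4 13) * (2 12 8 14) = (0 5 2 12 8 14 16 4 13 3 7) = [5, 1, 12, 7, 13, 2, 6, 0, 14, 9, 10, 11, 8, 3, 16, 15, 4]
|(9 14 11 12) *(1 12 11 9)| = 2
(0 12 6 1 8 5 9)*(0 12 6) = (0 6 1 8 5 9 12) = [6, 8, 2, 3, 4, 9, 1, 7, 5, 12, 10, 11, 0]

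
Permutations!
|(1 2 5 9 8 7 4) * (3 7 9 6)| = 14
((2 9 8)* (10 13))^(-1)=(2 8 9)(10 13)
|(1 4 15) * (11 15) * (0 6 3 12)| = 4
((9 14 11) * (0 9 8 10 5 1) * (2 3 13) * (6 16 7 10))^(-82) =(0 16 9 7 14 10 11 5 8 1 6)(2 13 3)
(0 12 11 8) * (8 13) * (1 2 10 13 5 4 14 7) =[12, 2, 10, 3, 14, 4, 6, 1, 0, 9, 13, 5, 11, 8, 7] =(0 12 11 5 4 14 7 1 2 10 13 8)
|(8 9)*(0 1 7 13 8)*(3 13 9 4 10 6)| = 12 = |(0 1 7 9)(3 13 8 4 10 6)|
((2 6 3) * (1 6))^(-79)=((1 6 3 2))^(-79)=(1 6 3 2)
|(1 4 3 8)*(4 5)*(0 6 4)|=|(0 6 4 3 8 1 5)|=7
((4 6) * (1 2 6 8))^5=(8)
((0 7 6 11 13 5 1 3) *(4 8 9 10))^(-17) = ((0 7 6 11 13 5 1 3)(4 8 9 10))^(-17) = (0 3 1 5 13 11 6 7)(4 10 9 8)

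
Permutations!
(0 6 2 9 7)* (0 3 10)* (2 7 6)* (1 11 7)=(0 2 9 6 1 11 7 3 10)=[2, 11, 9, 10, 4, 5, 1, 3, 8, 6, 0, 7]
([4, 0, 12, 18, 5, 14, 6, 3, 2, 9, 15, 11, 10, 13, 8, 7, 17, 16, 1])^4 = (0 8 15 1 14 10 18 5 12 3 4 2 7)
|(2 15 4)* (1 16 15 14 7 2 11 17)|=6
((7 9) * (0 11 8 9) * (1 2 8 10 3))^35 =((0 11 10 3 1 2 8 9 7))^35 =(0 7 9 8 2 1 3 10 11)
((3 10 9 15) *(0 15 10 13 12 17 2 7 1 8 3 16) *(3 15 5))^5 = (0 17 15 13 1 5 2 16 12 8 3 7)(9 10)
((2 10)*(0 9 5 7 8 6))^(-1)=(0 6 8 7 5 9)(2 10)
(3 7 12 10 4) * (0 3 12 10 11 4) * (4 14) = (0 3 7 10)(4 12 11 14) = [3, 1, 2, 7, 12, 5, 6, 10, 8, 9, 0, 14, 11, 13, 4]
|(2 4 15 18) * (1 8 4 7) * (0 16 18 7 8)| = |(0 16 18 2 8 4 15 7 1)| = 9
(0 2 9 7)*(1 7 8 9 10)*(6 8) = [2, 7, 10, 3, 4, 5, 8, 0, 9, 6, 1] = (0 2 10 1 7)(6 8 9)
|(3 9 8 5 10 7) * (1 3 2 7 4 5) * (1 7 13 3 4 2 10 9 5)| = 8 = |(1 4)(2 13 3 5 9 8 7 10)|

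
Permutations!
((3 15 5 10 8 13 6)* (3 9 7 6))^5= ((3 15 5 10 8 13)(6 9 7))^5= (3 13 8 10 5 15)(6 7 9)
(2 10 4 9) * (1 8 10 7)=(1 8 10 4 9 2 7)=[0, 8, 7, 3, 9, 5, 6, 1, 10, 2, 4]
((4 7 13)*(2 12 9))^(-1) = (2 9 12)(4 13 7)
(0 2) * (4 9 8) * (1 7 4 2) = (0 1 7 4 9 8 2) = [1, 7, 0, 3, 9, 5, 6, 4, 2, 8]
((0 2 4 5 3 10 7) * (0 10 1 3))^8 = ((0 2 4 5)(1 3)(7 10))^8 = (10)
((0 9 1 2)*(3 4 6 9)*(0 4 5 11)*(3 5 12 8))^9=(12)(1 9 6 4 2)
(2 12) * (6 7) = (2 12)(6 7) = [0, 1, 12, 3, 4, 5, 7, 6, 8, 9, 10, 11, 2]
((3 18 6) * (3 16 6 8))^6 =(18)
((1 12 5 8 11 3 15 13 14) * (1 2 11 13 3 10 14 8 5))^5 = (1 12)(2 11 10 14)(3 15)(8 13)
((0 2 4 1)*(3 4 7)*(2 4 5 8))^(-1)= (0 1 4)(2 8 5 3 7)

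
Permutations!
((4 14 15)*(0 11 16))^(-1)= ((0 11 16)(4 14 15))^(-1)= (0 16 11)(4 15 14)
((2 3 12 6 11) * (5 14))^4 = (14)(2 11 6 12 3)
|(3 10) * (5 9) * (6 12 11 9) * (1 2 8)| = |(1 2 8)(3 10)(5 6 12 11 9)| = 30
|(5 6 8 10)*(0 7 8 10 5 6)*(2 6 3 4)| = |(0 7 8 5)(2 6 10 3 4)| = 20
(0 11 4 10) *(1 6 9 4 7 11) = [1, 6, 2, 3, 10, 5, 9, 11, 8, 4, 0, 7] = (0 1 6 9 4 10)(7 11)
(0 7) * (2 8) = (0 7)(2 8) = [7, 1, 8, 3, 4, 5, 6, 0, 2]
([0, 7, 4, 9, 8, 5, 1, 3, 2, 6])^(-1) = [0, 6, 8, 7, 2, 5, 9, 1, 4, 3]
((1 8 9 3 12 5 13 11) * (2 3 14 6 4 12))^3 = (1 14 12 11 9 4 13 8 6 5)(2 3)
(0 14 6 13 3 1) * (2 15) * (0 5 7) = (0 14 6 13 3 1 5 7)(2 15) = [14, 5, 15, 1, 4, 7, 13, 0, 8, 9, 10, 11, 12, 3, 6, 2]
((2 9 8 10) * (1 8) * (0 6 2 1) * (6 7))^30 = ((0 7 6 2 9)(1 8 10))^30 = (10)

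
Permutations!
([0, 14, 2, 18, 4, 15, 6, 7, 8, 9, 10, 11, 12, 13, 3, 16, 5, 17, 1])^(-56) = [0, 1, 2, 3, 4, 15, 6, 7, 8, 9, 10, 11, 12, 13, 14, 16, 5, 17, 18]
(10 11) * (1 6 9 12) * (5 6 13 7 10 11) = (1 13 7 10 5 6 9 12) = [0, 13, 2, 3, 4, 6, 9, 10, 8, 12, 5, 11, 1, 7]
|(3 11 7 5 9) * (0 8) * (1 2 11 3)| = 6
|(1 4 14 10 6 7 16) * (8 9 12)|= |(1 4 14 10 6 7 16)(8 9 12)|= 21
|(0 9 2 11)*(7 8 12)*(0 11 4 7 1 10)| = 9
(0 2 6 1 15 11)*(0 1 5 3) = [2, 15, 6, 0, 4, 3, 5, 7, 8, 9, 10, 1, 12, 13, 14, 11] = (0 2 6 5 3)(1 15 11)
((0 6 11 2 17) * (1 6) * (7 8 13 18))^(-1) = ((0 1 6 11 2 17)(7 8 13 18))^(-1) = (0 17 2 11 6 1)(7 18 13 8)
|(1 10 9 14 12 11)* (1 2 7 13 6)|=|(1 10 9 14 12 11 2 7 13 6)|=10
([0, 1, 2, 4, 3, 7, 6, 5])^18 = [0, 1, 2, 3, 4, 5, 6, 7]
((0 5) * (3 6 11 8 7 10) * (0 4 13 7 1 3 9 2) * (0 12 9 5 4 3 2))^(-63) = ((0 4 13 7 10 5 3 6 11 8 1 2 12 9))^(-63) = (0 6)(1 7)(2 10)(3 9)(4 11)(5 12)(8 13)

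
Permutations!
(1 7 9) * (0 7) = (0 7 9 1) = [7, 0, 2, 3, 4, 5, 6, 9, 8, 1]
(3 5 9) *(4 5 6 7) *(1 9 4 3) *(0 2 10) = [2, 9, 10, 6, 5, 4, 7, 3, 8, 1, 0] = (0 2 10)(1 9)(3 6 7)(4 5)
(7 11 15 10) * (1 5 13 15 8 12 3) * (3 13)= [0, 5, 2, 1, 4, 3, 6, 11, 12, 9, 7, 8, 13, 15, 14, 10]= (1 5 3)(7 11 8 12 13 15 10)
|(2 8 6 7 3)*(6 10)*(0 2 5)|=8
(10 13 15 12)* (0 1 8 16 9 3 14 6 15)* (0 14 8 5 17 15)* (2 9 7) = (0 1 5 17 15 12 10 13 14 6)(2 9 3 8 16 7) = [1, 5, 9, 8, 4, 17, 0, 2, 16, 3, 13, 11, 10, 14, 6, 12, 7, 15]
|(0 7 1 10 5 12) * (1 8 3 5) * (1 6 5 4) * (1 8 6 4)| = 5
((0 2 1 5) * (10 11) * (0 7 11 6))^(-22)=(0 1 7 10)(2 5 11 6)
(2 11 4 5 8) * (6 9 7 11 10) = (2 10 6 9 7 11 4 5 8) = [0, 1, 10, 3, 5, 8, 9, 11, 2, 7, 6, 4]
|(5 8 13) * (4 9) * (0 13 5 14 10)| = 4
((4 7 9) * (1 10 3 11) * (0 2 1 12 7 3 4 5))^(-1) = ((0 2 1 10 4 3 11 12 7 9 5))^(-1) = (0 5 9 7 12 11 3 4 10 1 2)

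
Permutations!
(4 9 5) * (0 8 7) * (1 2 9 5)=(0 8 7)(1 2 9)(4 5)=[8, 2, 9, 3, 5, 4, 6, 0, 7, 1]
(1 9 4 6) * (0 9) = (0 9 4 6 1) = [9, 0, 2, 3, 6, 5, 1, 7, 8, 4]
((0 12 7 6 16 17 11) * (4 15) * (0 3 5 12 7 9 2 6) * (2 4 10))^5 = (0 7)(2 3 15 17 9 6 5 10 11 4 16 12)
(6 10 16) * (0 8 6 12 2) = (0 8 6 10 16 12 2) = [8, 1, 0, 3, 4, 5, 10, 7, 6, 9, 16, 11, 2, 13, 14, 15, 12]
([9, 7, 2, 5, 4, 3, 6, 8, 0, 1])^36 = (0 9 1 7 8)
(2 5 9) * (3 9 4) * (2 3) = (2 5 4)(3 9) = [0, 1, 5, 9, 2, 4, 6, 7, 8, 3]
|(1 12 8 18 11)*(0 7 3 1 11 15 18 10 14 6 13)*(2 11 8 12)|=|(0 7 3 1 2 11 8 10 14 6 13)(15 18)|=22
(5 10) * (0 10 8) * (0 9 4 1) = (0 10 5 8 9 4 1) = [10, 0, 2, 3, 1, 8, 6, 7, 9, 4, 5]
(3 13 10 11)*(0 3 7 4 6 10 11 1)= (0 3 13 11 7 4 6 10 1)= [3, 0, 2, 13, 6, 5, 10, 4, 8, 9, 1, 7, 12, 11]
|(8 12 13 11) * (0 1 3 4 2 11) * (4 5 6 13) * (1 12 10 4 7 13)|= |(0 12 7 13)(1 3 5 6)(2 11 8 10 4)|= 20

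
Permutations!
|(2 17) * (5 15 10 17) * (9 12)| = 10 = |(2 5 15 10 17)(9 12)|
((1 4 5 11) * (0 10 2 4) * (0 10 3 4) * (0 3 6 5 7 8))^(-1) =(0 8 7 4 3 2 10 1 11 5 6)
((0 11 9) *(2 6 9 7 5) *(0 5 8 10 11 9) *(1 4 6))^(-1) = (0 6 4 1 2 5 9)(7 11 10 8)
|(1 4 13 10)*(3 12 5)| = 12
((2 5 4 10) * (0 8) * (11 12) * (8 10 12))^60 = ((0 10 2 5 4 12 11 8))^60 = (0 4)(2 11)(5 8)(10 12)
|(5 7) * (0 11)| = |(0 11)(5 7)| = 2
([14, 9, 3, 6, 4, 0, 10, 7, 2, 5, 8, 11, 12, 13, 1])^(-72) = [9, 0, 10, 8, 4, 1, 2, 7, 6, 14, 3, 11, 12, 13, 5]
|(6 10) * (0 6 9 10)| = 2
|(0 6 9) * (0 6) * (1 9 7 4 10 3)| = 7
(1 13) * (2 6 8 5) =(1 13)(2 6 8 5) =[0, 13, 6, 3, 4, 2, 8, 7, 5, 9, 10, 11, 12, 1]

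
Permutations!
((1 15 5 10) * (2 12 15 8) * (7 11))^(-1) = ((1 8 2 12 15 5 10)(7 11))^(-1) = (1 10 5 15 12 2 8)(7 11)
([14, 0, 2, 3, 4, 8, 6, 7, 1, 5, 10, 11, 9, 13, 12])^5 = [8, 5, 2, 3, 4, 12, 6, 7, 9, 14, 10, 11, 0, 13, 1]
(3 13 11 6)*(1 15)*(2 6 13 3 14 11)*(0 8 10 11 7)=(0 8 10 11 13 2 6 14 7)(1 15)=[8, 15, 6, 3, 4, 5, 14, 0, 10, 9, 11, 13, 12, 2, 7, 1]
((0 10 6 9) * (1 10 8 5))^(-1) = (0 9 6 10 1 5 8)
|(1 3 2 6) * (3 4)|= |(1 4 3 2 6)|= 5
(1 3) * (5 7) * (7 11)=[0, 3, 2, 1, 4, 11, 6, 5, 8, 9, 10, 7]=(1 3)(5 11 7)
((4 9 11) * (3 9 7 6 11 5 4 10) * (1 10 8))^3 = ((1 10 3 9 5 4 7 6 11 8))^3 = (1 9 7 8 3 4 11 10 5 6)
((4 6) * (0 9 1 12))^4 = (12)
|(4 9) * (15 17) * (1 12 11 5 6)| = 10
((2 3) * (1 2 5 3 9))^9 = ((1 2 9)(3 5))^9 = (9)(3 5)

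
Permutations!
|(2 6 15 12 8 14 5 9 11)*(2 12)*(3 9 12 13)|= 12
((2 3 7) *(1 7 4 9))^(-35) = ((1 7 2 3 4 9))^(-35) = (1 7 2 3 4 9)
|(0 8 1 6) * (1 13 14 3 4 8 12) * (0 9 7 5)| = 35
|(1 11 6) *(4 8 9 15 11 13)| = |(1 13 4 8 9 15 11 6)| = 8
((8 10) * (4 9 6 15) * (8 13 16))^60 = (16)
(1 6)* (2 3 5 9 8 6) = (1 2 3 5 9 8 6) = [0, 2, 3, 5, 4, 9, 1, 7, 6, 8]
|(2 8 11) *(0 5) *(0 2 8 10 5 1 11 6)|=|(0 1 11 8 6)(2 10 5)|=15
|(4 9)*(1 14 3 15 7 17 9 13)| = |(1 14 3 15 7 17 9 4 13)| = 9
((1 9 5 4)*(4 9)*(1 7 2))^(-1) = ((1 4 7 2)(5 9))^(-1) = (1 2 7 4)(5 9)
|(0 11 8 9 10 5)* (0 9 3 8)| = 6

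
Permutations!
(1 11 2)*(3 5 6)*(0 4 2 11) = (11)(0 4 2 1)(3 5 6) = [4, 0, 1, 5, 2, 6, 3, 7, 8, 9, 10, 11]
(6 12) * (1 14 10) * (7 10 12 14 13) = (1 13 7 10)(6 14 12) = [0, 13, 2, 3, 4, 5, 14, 10, 8, 9, 1, 11, 6, 7, 12]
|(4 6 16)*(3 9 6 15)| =6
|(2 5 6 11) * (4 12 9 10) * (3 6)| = |(2 5 3 6 11)(4 12 9 10)| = 20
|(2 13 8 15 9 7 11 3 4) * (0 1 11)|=11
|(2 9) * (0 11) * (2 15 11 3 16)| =7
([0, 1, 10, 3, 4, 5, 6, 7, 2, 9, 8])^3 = [0, 1, 2, 3, 4, 5, 6, 7, 8, 9, 10]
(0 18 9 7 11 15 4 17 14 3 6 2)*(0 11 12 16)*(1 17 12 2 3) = (0 18 9 7 2 11 15 4 12 16)(1 17 14)(3 6) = [18, 17, 11, 6, 12, 5, 3, 2, 8, 7, 10, 15, 16, 13, 1, 4, 0, 14, 9]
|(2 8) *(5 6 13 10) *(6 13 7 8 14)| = |(2 14 6 7 8)(5 13 10)| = 15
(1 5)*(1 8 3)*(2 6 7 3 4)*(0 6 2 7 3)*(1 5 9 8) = (0 6 3 5 1 9 8 4 7) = [6, 9, 2, 5, 7, 1, 3, 0, 4, 8]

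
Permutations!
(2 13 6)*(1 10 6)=(1 10 6 2 13)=[0, 10, 13, 3, 4, 5, 2, 7, 8, 9, 6, 11, 12, 1]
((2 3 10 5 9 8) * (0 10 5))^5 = (0 10)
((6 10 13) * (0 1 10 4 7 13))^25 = (0 1 10)(4 7 13 6)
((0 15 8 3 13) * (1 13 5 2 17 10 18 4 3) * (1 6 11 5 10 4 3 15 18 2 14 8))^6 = (0 4 3 1 2)(5 14 8 6 11)(10 13 17 18 15)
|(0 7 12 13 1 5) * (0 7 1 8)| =|(0 1 5 7 12 13 8)| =7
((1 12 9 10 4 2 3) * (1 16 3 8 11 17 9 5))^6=(2 4 10 9 17 11 8)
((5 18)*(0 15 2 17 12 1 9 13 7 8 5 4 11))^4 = ((0 15 2 17 12 1 9 13 7 8 5 18 4 11))^4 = (0 12 7 4 2 9 5)(1 8 11 17 13 18 15)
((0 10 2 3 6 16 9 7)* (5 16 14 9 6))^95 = (0 16)(2 14)(3 9)(5 7)(6 10)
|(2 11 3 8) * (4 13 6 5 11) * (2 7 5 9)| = 5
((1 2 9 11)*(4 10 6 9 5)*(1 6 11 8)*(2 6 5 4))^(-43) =(1 6 9 8)(2 10 5 4 11)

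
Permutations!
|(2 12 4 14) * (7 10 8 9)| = 4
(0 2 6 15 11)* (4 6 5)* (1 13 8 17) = (0 2 5 4 6 15 11)(1 13 8 17) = [2, 13, 5, 3, 6, 4, 15, 7, 17, 9, 10, 0, 12, 8, 14, 11, 16, 1]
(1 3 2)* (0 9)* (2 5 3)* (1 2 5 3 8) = [9, 5, 2, 3, 4, 8, 6, 7, 1, 0] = (0 9)(1 5 8)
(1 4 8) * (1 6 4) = (4 8 6) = [0, 1, 2, 3, 8, 5, 4, 7, 6]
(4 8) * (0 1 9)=(0 1 9)(4 8)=[1, 9, 2, 3, 8, 5, 6, 7, 4, 0]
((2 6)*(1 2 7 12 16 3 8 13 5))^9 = (1 5 13 8 3 16 12 7 6 2)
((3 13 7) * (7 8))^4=((3 13 8 7))^4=(13)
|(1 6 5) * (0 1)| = 4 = |(0 1 6 5)|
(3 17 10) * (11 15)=(3 17 10)(11 15)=[0, 1, 2, 17, 4, 5, 6, 7, 8, 9, 3, 15, 12, 13, 14, 11, 16, 10]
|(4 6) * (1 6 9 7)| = 5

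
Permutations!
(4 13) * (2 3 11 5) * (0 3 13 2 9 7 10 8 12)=[3, 1, 13, 11, 2, 9, 6, 10, 12, 7, 8, 5, 0, 4]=(0 3 11 5 9 7 10 8 12)(2 13 4)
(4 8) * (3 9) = (3 9)(4 8) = [0, 1, 2, 9, 8, 5, 6, 7, 4, 3]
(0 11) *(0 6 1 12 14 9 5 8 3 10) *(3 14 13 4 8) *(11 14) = [14, 12, 2, 10, 8, 3, 1, 7, 11, 5, 0, 6, 13, 4, 9] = (0 14 9 5 3 10)(1 12 13 4 8 11 6)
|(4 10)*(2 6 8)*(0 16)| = |(0 16)(2 6 8)(4 10)| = 6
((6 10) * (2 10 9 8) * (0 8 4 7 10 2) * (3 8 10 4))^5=(0 8 3 9 6 10)(4 7)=((0 10 6 9 3 8)(4 7))^5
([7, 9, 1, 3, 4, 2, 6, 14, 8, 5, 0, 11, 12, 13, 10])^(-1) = [10, 2, 5, 3, 4, 9, 6, 0, 8, 1, 14, 11, 12, 13, 7]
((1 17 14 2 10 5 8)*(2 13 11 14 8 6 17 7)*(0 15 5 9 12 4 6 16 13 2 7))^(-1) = ((0 15 5 16 13 11 14 2 10 9 12 4 6 17 8 1))^(-1) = (0 1 8 17 6 4 12 9 10 2 14 11 13 16 5 15)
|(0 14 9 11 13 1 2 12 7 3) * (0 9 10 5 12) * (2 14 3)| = 12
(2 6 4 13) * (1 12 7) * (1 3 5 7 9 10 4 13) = [0, 12, 6, 5, 1, 7, 13, 3, 8, 10, 4, 11, 9, 2] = (1 12 9 10 4)(2 6 13)(3 5 7)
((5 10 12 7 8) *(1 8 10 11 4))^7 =(1 5 4 8 11)(7 10 12) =((1 8 5 11 4)(7 10 12))^7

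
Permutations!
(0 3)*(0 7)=(0 3 7)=[3, 1, 2, 7, 4, 5, 6, 0]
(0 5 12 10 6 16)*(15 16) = (0 5 12 10 6 15 16) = [5, 1, 2, 3, 4, 12, 15, 7, 8, 9, 6, 11, 10, 13, 14, 16, 0]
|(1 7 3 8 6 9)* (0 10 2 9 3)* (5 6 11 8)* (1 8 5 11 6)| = 11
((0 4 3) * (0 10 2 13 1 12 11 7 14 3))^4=(1 14 13 7 2 11 10 12 3)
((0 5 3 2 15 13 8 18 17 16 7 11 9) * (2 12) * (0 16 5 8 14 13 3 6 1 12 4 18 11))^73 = (0 8 11 9 16 7)(1 15 18 6 2 4 5 12 3 17)(13 14)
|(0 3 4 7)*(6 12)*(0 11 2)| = |(0 3 4 7 11 2)(6 12)| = 6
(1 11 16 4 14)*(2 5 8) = (1 11 16 4 14)(2 5 8) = [0, 11, 5, 3, 14, 8, 6, 7, 2, 9, 10, 16, 12, 13, 1, 15, 4]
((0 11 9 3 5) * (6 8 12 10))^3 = (0 3 11 5 9)(6 10 12 8)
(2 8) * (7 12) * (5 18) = (2 8)(5 18)(7 12) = [0, 1, 8, 3, 4, 18, 6, 12, 2, 9, 10, 11, 7, 13, 14, 15, 16, 17, 5]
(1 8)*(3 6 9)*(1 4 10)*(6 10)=[0, 8, 2, 10, 6, 5, 9, 7, 4, 3, 1]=(1 8 4 6 9 3 10)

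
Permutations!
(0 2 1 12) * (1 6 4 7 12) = (0 2 6 4 7 12) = [2, 1, 6, 3, 7, 5, 4, 12, 8, 9, 10, 11, 0]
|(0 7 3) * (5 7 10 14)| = 6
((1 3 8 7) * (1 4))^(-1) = (1 4 7 8 3) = ((1 3 8 7 4))^(-1)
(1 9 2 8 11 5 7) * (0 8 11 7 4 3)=(0 8 7 1 9 2 11 5 4 3)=[8, 9, 11, 0, 3, 4, 6, 1, 7, 2, 10, 5]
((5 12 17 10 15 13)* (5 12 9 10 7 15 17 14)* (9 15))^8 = (17)(5 12 15 14 13)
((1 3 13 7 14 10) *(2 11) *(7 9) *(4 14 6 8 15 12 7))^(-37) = ((1 3 13 9 4 14 10)(2 11)(6 8 15 12 7))^(-37) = (1 14 9 3 10 4 13)(2 11)(6 12 8 7 15)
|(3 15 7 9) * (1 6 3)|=|(1 6 3 15 7 9)|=6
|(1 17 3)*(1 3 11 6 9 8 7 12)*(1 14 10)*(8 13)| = |(1 17 11 6 9 13 8 7 12 14 10)| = 11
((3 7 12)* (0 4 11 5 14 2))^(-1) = (0 2 14 5 11 4)(3 12 7)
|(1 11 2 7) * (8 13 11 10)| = 7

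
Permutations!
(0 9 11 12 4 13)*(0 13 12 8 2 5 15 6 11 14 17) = (0 9 14 17)(2 5 15 6 11 8)(4 12) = [9, 1, 5, 3, 12, 15, 11, 7, 2, 14, 10, 8, 4, 13, 17, 6, 16, 0]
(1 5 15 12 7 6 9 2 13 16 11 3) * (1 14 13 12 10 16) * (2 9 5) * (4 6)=[0, 2, 12, 14, 6, 15, 5, 4, 8, 9, 16, 3, 7, 1, 13, 10, 11]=(1 2 12 7 4 6 5 15 10 16 11 3 14 13)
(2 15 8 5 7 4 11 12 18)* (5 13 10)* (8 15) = (2 8 13 10 5 7 4 11 12 18) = [0, 1, 8, 3, 11, 7, 6, 4, 13, 9, 5, 12, 18, 10, 14, 15, 16, 17, 2]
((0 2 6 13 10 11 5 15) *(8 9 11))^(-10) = (15)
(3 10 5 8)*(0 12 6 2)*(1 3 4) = [12, 3, 0, 10, 1, 8, 2, 7, 4, 9, 5, 11, 6] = (0 12 6 2)(1 3 10 5 8 4)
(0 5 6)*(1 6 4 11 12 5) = (0 1 6)(4 11 12 5) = [1, 6, 2, 3, 11, 4, 0, 7, 8, 9, 10, 12, 5]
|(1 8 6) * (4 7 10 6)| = 6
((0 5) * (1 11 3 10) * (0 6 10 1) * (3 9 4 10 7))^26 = (0 11 6 4 3)(1 5 9 7 10)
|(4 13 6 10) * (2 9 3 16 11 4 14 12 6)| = |(2 9 3 16 11 4 13)(6 10 14 12)| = 28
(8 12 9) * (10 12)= (8 10 12 9)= [0, 1, 2, 3, 4, 5, 6, 7, 10, 8, 12, 11, 9]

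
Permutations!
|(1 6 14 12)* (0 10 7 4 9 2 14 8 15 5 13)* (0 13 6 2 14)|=|(0 10 7 4 9 14 12 1 2)(5 6 8 15)|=36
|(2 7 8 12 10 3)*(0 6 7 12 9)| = 20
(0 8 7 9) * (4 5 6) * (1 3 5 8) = (0 1 3 5 6 4 8 7 9) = [1, 3, 2, 5, 8, 6, 4, 9, 7, 0]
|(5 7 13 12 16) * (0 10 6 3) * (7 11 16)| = |(0 10 6 3)(5 11 16)(7 13 12)| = 12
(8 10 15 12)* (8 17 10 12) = (8 12 17 10 15) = [0, 1, 2, 3, 4, 5, 6, 7, 12, 9, 15, 11, 17, 13, 14, 8, 16, 10]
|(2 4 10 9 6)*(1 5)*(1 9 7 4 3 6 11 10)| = 21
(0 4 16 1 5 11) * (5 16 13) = [4, 16, 2, 3, 13, 11, 6, 7, 8, 9, 10, 0, 12, 5, 14, 15, 1] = (0 4 13 5 11)(1 16)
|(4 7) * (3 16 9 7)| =5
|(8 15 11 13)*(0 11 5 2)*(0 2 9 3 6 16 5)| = 5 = |(0 11 13 8 15)(3 6 16 5 9)|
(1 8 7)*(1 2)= (1 8 7 2)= [0, 8, 1, 3, 4, 5, 6, 2, 7]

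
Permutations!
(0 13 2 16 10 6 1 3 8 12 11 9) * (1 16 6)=(0 13 2 6 16 10 1 3 8 12 11 9)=[13, 3, 6, 8, 4, 5, 16, 7, 12, 0, 1, 9, 11, 2, 14, 15, 10]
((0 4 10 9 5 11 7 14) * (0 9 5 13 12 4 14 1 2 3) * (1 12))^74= ((0 14 9 13 1 2 3)(4 10 5 11 7 12))^74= (0 1 14 2 9 3 13)(4 5 7)(10 11 12)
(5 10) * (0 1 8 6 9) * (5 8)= [1, 5, 2, 3, 4, 10, 9, 7, 6, 0, 8]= (0 1 5 10 8 6 9)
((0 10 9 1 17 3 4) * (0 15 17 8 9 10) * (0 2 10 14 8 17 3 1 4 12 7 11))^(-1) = ((0 2 10 14 8 9 4 15 3 12 7 11)(1 17))^(-1) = (0 11 7 12 3 15 4 9 8 14 10 2)(1 17)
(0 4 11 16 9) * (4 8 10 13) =(0 8 10 13 4 11 16 9) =[8, 1, 2, 3, 11, 5, 6, 7, 10, 0, 13, 16, 12, 4, 14, 15, 9]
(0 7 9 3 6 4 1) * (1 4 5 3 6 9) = [7, 0, 2, 9, 4, 3, 5, 1, 8, 6] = (0 7 1)(3 9 6 5)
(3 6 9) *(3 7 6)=(6 9 7)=[0, 1, 2, 3, 4, 5, 9, 6, 8, 7]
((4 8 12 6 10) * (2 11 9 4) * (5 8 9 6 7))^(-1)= ((2 11 6 10)(4 9)(5 8 12 7))^(-1)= (2 10 6 11)(4 9)(5 7 12 8)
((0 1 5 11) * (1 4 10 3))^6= ((0 4 10 3 1 5 11))^6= (0 11 5 1 3 10 4)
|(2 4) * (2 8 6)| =|(2 4 8 6)| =4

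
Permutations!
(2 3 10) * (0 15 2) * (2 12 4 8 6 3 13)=(0 15 12 4 8 6 3 10)(2 13)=[15, 1, 13, 10, 8, 5, 3, 7, 6, 9, 0, 11, 4, 2, 14, 12]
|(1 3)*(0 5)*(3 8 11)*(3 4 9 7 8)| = |(0 5)(1 3)(4 9 7 8 11)| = 10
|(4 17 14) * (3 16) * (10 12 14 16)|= |(3 10 12 14 4 17 16)|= 7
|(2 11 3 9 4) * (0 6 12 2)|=8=|(0 6 12 2 11 3 9 4)|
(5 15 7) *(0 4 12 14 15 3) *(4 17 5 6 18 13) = (0 17 5 3)(4 12 14 15 7 6 18 13) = [17, 1, 2, 0, 12, 3, 18, 6, 8, 9, 10, 11, 14, 4, 15, 7, 16, 5, 13]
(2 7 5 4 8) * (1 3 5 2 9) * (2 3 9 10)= (1 9)(2 7 3 5 4 8 10)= [0, 9, 7, 5, 8, 4, 6, 3, 10, 1, 2]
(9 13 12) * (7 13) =(7 13 12 9) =[0, 1, 2, 3, 4, 5, 6, 13, 8, 7, 10, 11, 9, 12]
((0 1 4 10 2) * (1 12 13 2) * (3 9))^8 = (13)(1 10 4)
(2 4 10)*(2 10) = [0, 1, 4, 3, 2, 5, 6, 7, 8, 9, 10] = (10)(2 4)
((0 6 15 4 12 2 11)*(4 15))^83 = ((15)(0 6 4 12 2 11))^83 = (15)(0 11 2 12 4 6)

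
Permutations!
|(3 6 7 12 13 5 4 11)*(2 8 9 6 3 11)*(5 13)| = 8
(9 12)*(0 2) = (0 2)(9 12) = [2, 1, 0, 3, 4, 5, 6, 7, 8, 12, 10, 11, 9]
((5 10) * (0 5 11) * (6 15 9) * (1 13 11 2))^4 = ((0 5 10 2 1 13 11)(6 15 9))^4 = (0 1 5 13 10 11 2)(6 15 9)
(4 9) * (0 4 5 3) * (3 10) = [4, 1, 2, 0, 9, 10, 6, 7, 8, 5, 3] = (0 4 9 5 10 3)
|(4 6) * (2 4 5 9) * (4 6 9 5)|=|(2 6 4 9)|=4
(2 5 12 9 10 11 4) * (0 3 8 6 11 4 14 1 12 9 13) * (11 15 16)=[3, 12, 5, 8, 2, 9, 15, 7, 6, 10, 4, 14, 13, 0, 1, 16, 11]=(0 3 8 6 15 16 11 14 1 12 13)(2 5 9 10 4)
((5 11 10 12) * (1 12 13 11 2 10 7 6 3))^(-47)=((1 12 5 2 10 13 11 7 6 3))^(-47)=(1 2 11 3 5 13 6 12 10 7)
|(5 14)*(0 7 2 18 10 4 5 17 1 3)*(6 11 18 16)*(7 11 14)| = 14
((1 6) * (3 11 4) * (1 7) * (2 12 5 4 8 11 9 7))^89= ((1 6 2 12 5 4 3 9 7)(8 11))^89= (1 7 9 3 4 5 12 2 6)(8 11)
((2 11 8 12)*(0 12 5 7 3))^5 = (0 5 2 3 8 12 7 11)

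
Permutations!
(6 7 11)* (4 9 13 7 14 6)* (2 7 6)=[0, 1, 7, 3, 9, 5, 14, 11, 8, 13, 10, 4, 12, 6, 2]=(2 7 11 4 9 13 6 14)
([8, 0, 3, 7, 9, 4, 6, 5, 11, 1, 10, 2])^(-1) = [1, 9, 11, 2, 5, 7, 6, 3, 0, 4, 10, 8]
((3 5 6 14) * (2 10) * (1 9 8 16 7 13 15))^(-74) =((1 9 8 16 7 13 15)(2 10)(3 5 6 14))^(-74) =(1 16 15 8 13 9 7)(3 6)(5 14)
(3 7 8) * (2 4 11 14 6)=(2 4 11 14 6)(3 7 8)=[0, 1, 4, 7, 11, 5, 2, 8, 3, 9, 10, 14, 12, 13, 6]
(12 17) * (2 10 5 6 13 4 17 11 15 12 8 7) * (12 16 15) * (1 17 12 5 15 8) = (1 17)(2 10 15 16 8 7)(4 12 11 5 6 13) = [0, 17, 10, 3, 12, 6, 13, 2, 7, 9, 15, 5, 11, 4, 14, 16, 8, 1]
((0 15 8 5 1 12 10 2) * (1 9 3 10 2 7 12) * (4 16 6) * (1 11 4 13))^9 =((0 15 8 5 9 3 10 7 12 2)(1 11 4 16 6 13))^9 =(0 2 12 7 10 3 9 5 8 15)(1 16)(4 13)(6 11)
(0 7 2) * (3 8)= (0 7 2)(3 8)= [7, 1, 0, 8, 4, 5, 6, 2, 3]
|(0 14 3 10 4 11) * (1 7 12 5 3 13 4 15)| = 35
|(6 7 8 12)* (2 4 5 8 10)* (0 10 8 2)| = 12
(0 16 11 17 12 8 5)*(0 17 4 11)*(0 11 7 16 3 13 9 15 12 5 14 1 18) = [3, 18, 2, 13, 7, 17, 6, 16, 14, 15, 10, 4, 8, 9, 1, 12, 11, 5, 0] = (0 3 13 9 15 12 8 14 1 18)(4 7 16 11)(5 17)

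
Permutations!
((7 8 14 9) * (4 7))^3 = ((4 7 8 14 9))^3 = (4 14 7 9 8)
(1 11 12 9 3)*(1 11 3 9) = [0, 3, 2, 11, 4, 5, 6, 7, 8, 9, 10, 12, 1] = (1 3 11 12)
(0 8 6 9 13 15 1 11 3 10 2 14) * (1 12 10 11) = (0 8 6 9 13 15 12 10 2 14)(3 11) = [8, 1, 14, 11, 4, 5, 9, 7, 6, 13, 2, 3, 10, 15, 0, 12]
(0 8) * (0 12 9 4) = (0 8 12 9 4) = [8, 1, 2, 3, 0, 5, 6, 7, 12, 4, 10, 11, 9]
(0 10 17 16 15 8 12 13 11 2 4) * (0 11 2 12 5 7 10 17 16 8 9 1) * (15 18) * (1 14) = (0 17 8 5 7 10 16 18 15 9 14 1)(2 4 11 12 13) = [17, 0, 4, 3, 11, 7, 6, 10, 5, 14, 16, 12, 13, 2, 1, 9, 18, 8, 15]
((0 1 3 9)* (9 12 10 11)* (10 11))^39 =((0 1 3 12 11 9))^39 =(0 12)(1 11)(3 9)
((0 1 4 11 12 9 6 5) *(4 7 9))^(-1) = (0 5 6 9 7 1)(4 12 11)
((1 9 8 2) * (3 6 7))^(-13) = ((1 9 8 2)(3 6 7))^(-13) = (1 2 8 9)(3 7 6)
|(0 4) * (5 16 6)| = |(0 4)(5 16 6)| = 6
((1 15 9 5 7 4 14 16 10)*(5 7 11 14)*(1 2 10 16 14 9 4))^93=(16)(1 4 11 7 15 5 9)(2 10)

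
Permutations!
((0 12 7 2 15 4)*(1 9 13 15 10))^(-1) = ((0 12 7 2 10 1 9 13 15 4))^(-1) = (0 4 15 13 9 1 10 2 7 12)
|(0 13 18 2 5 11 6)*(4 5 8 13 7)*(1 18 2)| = |(0 7 4 5 11 6)(1 18)(2 8 13)| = 6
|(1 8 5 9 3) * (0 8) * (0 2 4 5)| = 6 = |(0 8)(1 2 4 5 9 3)|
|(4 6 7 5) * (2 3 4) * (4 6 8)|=10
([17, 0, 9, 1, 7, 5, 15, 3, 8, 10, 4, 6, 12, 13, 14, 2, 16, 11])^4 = (0 15 4)(1 6 10)(2 7 17)(3 11 9)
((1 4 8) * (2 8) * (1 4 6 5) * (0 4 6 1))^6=(8)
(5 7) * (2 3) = (2 3)(5 7) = [0, 1, 3, 2, 4, 7, 6, 5]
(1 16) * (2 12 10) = (1 16)(2 12 10) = [0, 16, 12, 3, 4, 5, 6, 7, 8, 9, 2, 11, 10, 13, 14, 15, 1]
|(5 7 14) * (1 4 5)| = 5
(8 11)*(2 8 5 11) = (2 8)(5 11) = [0, 1, 8, 3, 4, 11, 6, 7, 2, 9, 10, 5]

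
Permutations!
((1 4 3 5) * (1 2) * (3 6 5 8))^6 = (8)(1 4 6 5 2)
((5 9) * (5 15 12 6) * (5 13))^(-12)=(15)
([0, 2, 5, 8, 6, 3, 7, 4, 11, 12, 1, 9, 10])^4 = [0, 8, 11, 12, 6, 9, 7, 4, 10, 2, 3, 1, 5]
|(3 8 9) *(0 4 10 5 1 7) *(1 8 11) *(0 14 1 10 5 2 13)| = |(0 4 5 8 9 3 11 10 2 13)(1 7 14)| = 30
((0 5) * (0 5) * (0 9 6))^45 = (9)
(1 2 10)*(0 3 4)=(0 3 4)(1 2 10)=[3, 2, 10, 4, 0, 5, 6, 7, 8, 9, 1]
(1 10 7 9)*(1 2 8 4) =(1 10 7 9 2 8 4) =[0, 10, 8, 3, 1, 5, 6, 9, 4, 2, 7]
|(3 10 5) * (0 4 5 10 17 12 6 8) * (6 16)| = |(0 4 5 3 17 12 16 6 8)| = 9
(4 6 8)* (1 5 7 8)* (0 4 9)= (0 4 6 1 5 7 8 9)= [4, 5, 2, 3, 6, 7, 1, 8, 9, 0]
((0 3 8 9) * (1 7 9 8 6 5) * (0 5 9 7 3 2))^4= (1 5 9 6 3)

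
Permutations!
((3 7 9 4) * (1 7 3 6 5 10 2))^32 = (10)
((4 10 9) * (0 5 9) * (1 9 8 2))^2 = ((0 5 8 2 1 9 4 10))^2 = (0 8 1 4)(2 9 10 5)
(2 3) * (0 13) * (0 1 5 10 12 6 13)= (1 5 10 12 6 13)(2 3)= [0, 5, 3, 2, 4, 10, 13, 7, 8, 9, 12, 11, 6, 1]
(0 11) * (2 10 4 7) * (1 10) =(0 11)(1 10 4 7 2) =[11, 10, 1, 3, 7, 5, 6, 2, 8, 9, 4, 0]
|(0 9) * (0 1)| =|(0 9 1)| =3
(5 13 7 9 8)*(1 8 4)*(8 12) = [0, 12, 2, 3, 1, 13, 6, 9, 5, 4, 10, 11, 8, 7] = (1 12 8 5 13 7 9 4)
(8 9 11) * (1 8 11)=(11)(1 8 9)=[0, 8, 2, 3, 4, 5, 6, 7, 9, 1, 10, 11]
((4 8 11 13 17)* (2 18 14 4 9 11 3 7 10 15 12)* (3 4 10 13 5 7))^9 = (2 10)(4 8)(5 17)(7 9)(11 13)(12 14)(15 18) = ((2 18 14 10 15 12)(4 8)(5 7 13 17 9 11))^9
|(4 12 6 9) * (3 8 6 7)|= 7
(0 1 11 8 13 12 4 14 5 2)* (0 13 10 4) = (0 1 11 8 10 4 14 5 2 13 12) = [1, 11, 13, 3, 14, 2, 6, 7, 10, 9, 4, 8, 0, 12, 5]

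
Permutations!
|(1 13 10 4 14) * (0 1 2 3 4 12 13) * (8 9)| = |(0 1)(2 3 4 14)(8 9)(10 12 13)| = 12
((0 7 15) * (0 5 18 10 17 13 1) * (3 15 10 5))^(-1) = ((0 7 10 17 13 1)(3 15)(5 18))^(-1) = (0 1 13 17 10 7)(3 15)(5 18)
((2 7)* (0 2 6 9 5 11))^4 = (0 9 2 5 7 11 6) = ((0 2 7 6 9 5 11))^4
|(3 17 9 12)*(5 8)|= 4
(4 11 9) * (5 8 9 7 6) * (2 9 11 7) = (2 9 4 7 6 5 8 11) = [0, 1, 9, 3, 7, 8, 5, 6, 11, 4, 10, 2]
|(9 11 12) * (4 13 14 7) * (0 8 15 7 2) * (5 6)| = 24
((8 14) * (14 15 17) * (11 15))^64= (8 14 17 15 11)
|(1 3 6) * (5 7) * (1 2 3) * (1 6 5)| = 6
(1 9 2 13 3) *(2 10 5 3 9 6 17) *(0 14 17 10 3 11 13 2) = (0 14 17)(1 6 10 5 11 13 9 3) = [14, 6, 2, 1, 4, 11, 10, 7, 8, 3, 5, 13, 12, 9, 17, 15, 16, 0]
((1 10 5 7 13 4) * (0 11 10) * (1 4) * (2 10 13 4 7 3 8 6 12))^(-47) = ((0 11 13 1)(2 10 5 3 8 6 12)(4 7))^(-47) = (0 11 13 1)(2 5 8 12 10 3 6)(4 7)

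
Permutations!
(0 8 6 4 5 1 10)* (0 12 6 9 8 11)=(0 11)(1 10 12 6 4 5)(8 9)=[11, 10, 2, 3, 5, 1, 4, 7, 9, 8, 12, 0, 6]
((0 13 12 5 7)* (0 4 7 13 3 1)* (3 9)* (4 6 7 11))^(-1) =(0 1 3 9)(4 11)(5 12 13)(6 7)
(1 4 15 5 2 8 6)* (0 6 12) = (0 6 1 4 15 5 2 8 12) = [6, 4, 8, 3, 15, 2, 1, 7, 12, 9, 10, 11, 0, 13, 14, 5]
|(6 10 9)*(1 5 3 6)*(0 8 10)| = |(0 8 10 9 1 5 3 6)| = 8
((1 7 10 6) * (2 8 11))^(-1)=(1 6 10 7)(2 11 8)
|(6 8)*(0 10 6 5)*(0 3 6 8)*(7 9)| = 6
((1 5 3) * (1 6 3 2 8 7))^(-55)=((1 5 2 8 7)(3 6))^(-55)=(8)(3 6)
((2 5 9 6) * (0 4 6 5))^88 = (9)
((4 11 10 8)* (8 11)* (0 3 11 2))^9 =((0 3 11 10 2)(4 8))^9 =(0 2 10 11 3)(4 8)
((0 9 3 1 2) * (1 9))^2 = (9)(0 2 1)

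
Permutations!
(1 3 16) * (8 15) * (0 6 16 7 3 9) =[6, 9, 2, 7, 4, 5, 16, 3, 15, 0, 10, 11, 12, 13, 14, 8, 1] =(0 6 16 1 9)(3 7)(8 15)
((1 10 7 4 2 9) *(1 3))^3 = (1 4 3 7 9 10 2)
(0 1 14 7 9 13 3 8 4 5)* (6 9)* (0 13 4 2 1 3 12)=(0 3 8 2 1 14 7 6 9 4 5 13 12)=[3, 14, 1, 8, 5, 13, 9, 6, 2, 4, 10, 11, 0, 12, 7]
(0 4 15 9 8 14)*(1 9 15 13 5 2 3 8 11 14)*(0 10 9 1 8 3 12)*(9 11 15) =(0 4 13 5 2 12)(9 15)(10 11 14) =[4, 1, 12, 3, 13, 2, 6, 7, 8, 15, 11, 14, 0, 5, 10, 9]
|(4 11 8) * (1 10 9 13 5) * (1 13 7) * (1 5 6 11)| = |(1 10 9 7 5 13 6 11 8 4)| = 10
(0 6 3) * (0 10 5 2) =(0 6 3 10 5 2) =[6, 1, 0, 10, 4, 2, 3, 7, 8, 9, 5]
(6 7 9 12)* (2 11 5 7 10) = (2 11 5 7 9 12 6 10) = [0, 1, 11, 3, 4, 7, 10, 9, 8, 12, 2, 5, 6]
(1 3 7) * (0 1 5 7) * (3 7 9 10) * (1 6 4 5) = [6, 7, 2, 0, 5, 9, 4, 1, 8, 10, 3] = (0 6 4 5 9 10 3)(1 7)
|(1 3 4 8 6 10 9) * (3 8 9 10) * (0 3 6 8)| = 5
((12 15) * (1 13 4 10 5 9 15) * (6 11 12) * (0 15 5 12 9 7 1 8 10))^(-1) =(0 4 13 1 7 5 9 11 6 15)(8 12 10) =((0 15 6 11 9 5 7 1 13 4)(8 10 12))^(-1)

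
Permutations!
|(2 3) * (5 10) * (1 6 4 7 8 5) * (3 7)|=|(1 6 4 3 2 7 8 5 10)|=9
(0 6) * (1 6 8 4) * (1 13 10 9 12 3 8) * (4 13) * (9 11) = (0 1 6)(3 8 13 10 11 9 12) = [1, 6, 2, 8, 4, 5, 0, 7, 13, 12, 11, 9, 3, 10]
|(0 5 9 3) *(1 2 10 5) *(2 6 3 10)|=12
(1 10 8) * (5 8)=[0, 10, 2, 3, 4, 8, 6, 7, 1, 9, 5]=(1 10 5 8)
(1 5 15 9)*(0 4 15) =[4, 5, 2, 3, 15, 0, 6, 7, 8, 1, 10, 11, 12, 13, 14, 9] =(0 4 15 9 1 5)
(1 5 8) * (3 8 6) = (1 5 6 3 8) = [0, 5, 2, 8, 4, 6, 3, 7, 1]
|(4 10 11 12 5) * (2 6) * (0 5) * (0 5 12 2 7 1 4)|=21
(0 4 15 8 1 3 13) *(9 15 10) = (0 4 10 9 15 8 1 3 13) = [4, 3, 2, 13, 10, 5, 6, 7, 1, 15, 9, 11, 12, 0, 14, 8]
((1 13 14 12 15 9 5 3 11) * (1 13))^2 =((3 11 13 14 12 15 9 5))^2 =(3 13 12 9)(5 11 14 15)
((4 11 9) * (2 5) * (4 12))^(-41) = (2 5)(4 12 9 11)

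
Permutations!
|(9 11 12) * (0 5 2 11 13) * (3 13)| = 8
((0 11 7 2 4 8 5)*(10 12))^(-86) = (12)(0 8 2 11 5 4 7)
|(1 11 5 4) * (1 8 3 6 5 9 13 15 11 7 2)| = 60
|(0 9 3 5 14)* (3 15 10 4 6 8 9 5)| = 6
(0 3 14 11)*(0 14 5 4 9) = (0 3 5 4 9)(11 14) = [3, 1, 2, 5, 9, 4, 6, 7, 8, 0, 10, 14, 12, 13, 11]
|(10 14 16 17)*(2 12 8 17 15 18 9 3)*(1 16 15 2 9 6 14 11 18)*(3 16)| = 14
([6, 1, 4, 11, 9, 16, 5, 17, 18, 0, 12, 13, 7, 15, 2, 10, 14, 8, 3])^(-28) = [14, 1, 6, 13, 5, 4, 2, 8, 3, 16, 7, 15, 17, 10, 0, 12, 9, 18, 11]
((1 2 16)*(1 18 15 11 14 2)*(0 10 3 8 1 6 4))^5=(0 6 8 10 4 1 3)(2 14 11 15 18 16)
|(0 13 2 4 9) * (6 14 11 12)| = 20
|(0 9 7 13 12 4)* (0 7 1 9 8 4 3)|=|(0 8 4 7 13 12 3)(1 9)|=14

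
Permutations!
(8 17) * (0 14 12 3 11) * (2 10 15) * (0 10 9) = [14, 1, 9, 11, 4, 5, 6, 7, 17, 0, 15, 10, 3, 13, 12, 2, 16, 8] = (0 14 12 3 11 10 15 2 9)(8 17)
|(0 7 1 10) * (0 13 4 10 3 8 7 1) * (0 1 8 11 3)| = |(0 8 7 1)(3 11)(4 10 13)| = 12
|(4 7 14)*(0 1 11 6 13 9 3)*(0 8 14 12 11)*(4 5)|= 22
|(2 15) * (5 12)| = |(2 15)(5 12)| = 2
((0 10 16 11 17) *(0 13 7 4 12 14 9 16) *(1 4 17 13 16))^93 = (0 10)(1 14 4 9 12)(7 11 17 13 16)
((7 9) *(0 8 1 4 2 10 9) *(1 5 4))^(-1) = ((0 8 5 4 2 10 9 7))^(-1) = (0 7 9 10 2 4 5 8)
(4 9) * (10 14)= (4 9)(10 14)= [0, 1, 2, 3, 9, 5, 6, 7, 8, 4, 14, 11, 12, 13, 10]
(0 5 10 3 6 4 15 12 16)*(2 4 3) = [5, 1, 4, 6, 15, 10, 3, 7, 8, 9, 2, 11, 16, 13, 14, 12, 0] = (0 5 10 2 4 15 12 16)(3 6)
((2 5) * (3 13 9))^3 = (13)(2 5)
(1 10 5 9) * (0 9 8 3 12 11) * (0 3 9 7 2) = (0 7 2)(1 10 5 8 9)(3 12 11) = [7, 10, 0, 12, 4, 8, 6, 2, 9, 1, 5, 3, 11]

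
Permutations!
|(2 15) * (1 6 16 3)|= 4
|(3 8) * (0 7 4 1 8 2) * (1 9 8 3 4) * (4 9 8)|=|(0 7 1 3 2)(4 8 9)|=15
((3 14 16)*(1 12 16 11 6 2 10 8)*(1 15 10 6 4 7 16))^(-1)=(1 12)(2 6)(3 16 7 4 11 14)(8 10 15)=((1 12)(2 6)(3 14 11 4 7 16)(8 15 10))^(-1)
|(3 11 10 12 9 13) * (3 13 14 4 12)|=|(3 11 10)(4 12 9 14)|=12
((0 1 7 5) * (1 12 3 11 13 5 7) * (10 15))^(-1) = (0 5 13 11 3 12)(10 15)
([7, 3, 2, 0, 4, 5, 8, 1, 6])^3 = (0 3 1 7)(6 8)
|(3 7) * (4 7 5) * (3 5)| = 3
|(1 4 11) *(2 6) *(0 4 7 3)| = 6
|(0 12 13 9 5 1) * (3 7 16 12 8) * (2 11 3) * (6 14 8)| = 14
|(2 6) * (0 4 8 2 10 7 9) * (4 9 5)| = |(0 9)(2 6 10 7 5 4 8)| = 14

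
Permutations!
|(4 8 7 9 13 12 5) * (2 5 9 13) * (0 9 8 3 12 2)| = 8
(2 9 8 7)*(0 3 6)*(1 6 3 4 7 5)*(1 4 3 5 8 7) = (0 3 5 4 1 6)(2 9 7) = [3, 6, 9, 5, 1, 4, 0, 2, 8, 7]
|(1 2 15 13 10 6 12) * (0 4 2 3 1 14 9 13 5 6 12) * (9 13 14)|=|(0 4 2 15 5 6)(1 3)(9 14 13 10 12)|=30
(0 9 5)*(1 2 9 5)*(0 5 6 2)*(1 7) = (0 6 2 9 7 1) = [6, 0, 9, 3, 4, 5, 2, 1, 8, 7]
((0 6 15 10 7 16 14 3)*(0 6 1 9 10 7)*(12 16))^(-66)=((0 1 9 10)(3 6 15 7 12 16 14))^(-66)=(0 9)(1 10)(3 12 6 16 15 14 7)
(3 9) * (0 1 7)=(0 1 7)(3 9)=[1, 7, 2, 9, 4, 5, 6, 0, 8, 3]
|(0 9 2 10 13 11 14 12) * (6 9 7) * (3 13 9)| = |(0 7 6 3 13 11 14 12)(2 10 9)| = 24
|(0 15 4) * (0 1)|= 4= |(0 15 4 1)|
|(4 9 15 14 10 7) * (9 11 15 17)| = 6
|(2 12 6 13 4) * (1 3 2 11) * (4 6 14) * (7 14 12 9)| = 8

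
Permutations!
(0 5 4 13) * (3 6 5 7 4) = (0 7 4 13)(3 6 5) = [7, 1, 2, 6, 13, 3, 5, 4, 8, 9, 10, 11, 12, 0]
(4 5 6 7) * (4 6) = (4 5)(6 7) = [0, 1, 2, 3, 5, 4, 7, 6]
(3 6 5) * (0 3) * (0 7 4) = (0 3 6 5 7 4) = [3, 1, 2, 6, 0, 7, 5, 4]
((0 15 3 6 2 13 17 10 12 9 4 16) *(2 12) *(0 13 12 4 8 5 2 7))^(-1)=(0 7 10 17 13 16 4 6 3 15)(2 5 8 9 12)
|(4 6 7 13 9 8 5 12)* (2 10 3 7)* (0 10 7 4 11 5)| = |(0 10 3 4 6 2 7 13 9 8)(5 12 11)| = 30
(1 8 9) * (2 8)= (1 2 8 9)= [0, 2, 8, 3, 4, 5, 6, 7, 9, 1]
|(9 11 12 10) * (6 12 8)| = |(6 12 10 9 11 8)| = 6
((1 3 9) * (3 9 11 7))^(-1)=(1 9)(3 7 11)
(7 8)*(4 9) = (4 9)(7 8) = [0, 1, 2, 3, 9, 5, 6, 8, 7, 4]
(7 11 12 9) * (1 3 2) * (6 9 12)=(12)(1 3 2)(6 9 7 11)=[0, 3, 1, 2, 4, 5, 9, 11, 8, 7, 10, 6, 12]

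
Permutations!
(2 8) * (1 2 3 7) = (1 2 8 3 7) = [0, 2, 8, 7, 4, 5, 6, 1, 3]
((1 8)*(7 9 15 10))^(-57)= (1 8)(7 10 15 9)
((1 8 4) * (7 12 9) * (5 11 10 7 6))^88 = (1 8 4)(5 12 11 9 10 6 7)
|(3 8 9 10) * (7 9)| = |(3 8 7 9 10)| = 5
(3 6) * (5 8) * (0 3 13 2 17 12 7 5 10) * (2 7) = [3, 1, 17, 6, 4, 8, 13, 5, 10, 9, 0, 11, 2, 7, 14, 15, 16, 12] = (0 3 6 13 7 5 8 10)(2 17 12)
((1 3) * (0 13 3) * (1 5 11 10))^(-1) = ((0 13 3 5 11 10 1))^(-1) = (0 1 10 11 5 3 13)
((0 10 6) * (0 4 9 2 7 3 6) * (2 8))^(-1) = (0 10)(2 8 9 4 6 3 7)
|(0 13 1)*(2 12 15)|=3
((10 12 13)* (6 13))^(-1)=((6 13 10 12))^(-1)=(6 12 10 13)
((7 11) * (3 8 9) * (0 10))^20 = ((0 10)(3 8 9)(7 11))^20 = (11)(3 9 8)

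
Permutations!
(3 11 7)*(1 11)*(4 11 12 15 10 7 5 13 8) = (1 12 15 10 7 3)(4 11 5 13 8) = [0, 12, 2, 1, 11, 13, 6, 3, 4, 9, 7, 5, 15, 8, 14, 10]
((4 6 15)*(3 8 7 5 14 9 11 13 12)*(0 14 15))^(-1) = (0 6 4 15 5 7 8 3 12 13 11 9 14)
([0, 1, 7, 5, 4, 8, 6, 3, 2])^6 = [0, 1, 7, 5, 4, 8, 6, 3, 2]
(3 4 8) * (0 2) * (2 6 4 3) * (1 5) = (0 6 4 8 2)(1 5) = [6, 5, 0, 3, 8, 1, 4, 7, 2]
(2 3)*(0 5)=[5, 1, 3, 2, 4, 0]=(0 5)(2 3)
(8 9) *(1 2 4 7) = (1 2 4 7)(8 9) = [0, 2, 4, 3, 7, 5, 6, 1, 9, 8]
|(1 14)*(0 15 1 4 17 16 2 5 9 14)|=|(0 15 1)(2 5 9 14 4 17 16)|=21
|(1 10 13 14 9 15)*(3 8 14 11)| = 9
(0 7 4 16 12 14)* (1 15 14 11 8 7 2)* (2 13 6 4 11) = [13, 15, 1, 3, 16, 5, 4, 11, 7, 9, 10, 8, 2, 6, 0, 14, 12] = (0 13 6 4 16 12 2 1 15 14)(7 11 8)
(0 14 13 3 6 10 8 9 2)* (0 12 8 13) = (0 14)(2 12 8 9)(3 6 10 13) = [14, 1, 12, 6, 4, 5, 10, 7, 9, 2, 13, 11, 8, 3, 0]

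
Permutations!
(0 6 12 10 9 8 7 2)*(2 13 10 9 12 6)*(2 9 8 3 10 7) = (0 9 3 10 12 8 2)(7 13) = [9, 1, 0, 10, 4, 5, 6, 13, 2, 3, 12, 11, 8, 7]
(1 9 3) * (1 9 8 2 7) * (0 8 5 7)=[8, 5, 0, 9, 4, 7, 6, 1, 2, 3]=(0 8 2)(1 5 7)(3 9)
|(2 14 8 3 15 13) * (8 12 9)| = |(2 14 12 9 8 3 15 13)| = 8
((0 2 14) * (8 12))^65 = ((0 2 14)(8 12))^65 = (0 14 2)(8 12)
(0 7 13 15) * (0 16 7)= (7 13 15 16)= [0, 1, 2, 3, 4, 5, 6, 13, 8, 9, 10, 11, 12, 15, 14, 16, 7]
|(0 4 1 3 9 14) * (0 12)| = |(0 4 1 3 9 14 12)| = 7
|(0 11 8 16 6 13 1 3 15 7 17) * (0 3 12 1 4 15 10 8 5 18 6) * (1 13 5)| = 39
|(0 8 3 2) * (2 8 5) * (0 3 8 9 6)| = |(0 5 2 3 9 6)| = 6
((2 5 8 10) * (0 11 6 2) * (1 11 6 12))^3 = (12)(0 5)(2 10)(6 8)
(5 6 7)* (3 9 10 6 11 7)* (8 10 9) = (3 8 10 6)(5 11 7) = [0, 1, 2, 8, 4, 11, 3, 5, 10, 9, 6, 7]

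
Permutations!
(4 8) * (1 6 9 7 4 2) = (1 6 9 7 4 8 2) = [0, 6, 1, 3, 8, 5, 9, 4, 2, 7]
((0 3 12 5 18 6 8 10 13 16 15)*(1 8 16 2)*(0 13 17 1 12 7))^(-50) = ((0 3 7)(1 8 10 17)(2 12 5 18 6 16 15 13))^(-50) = (0 3 7)(1 10)(2 15 6 5)(8 17)(12 13 16 18)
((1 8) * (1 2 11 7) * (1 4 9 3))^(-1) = (1 3 9 4 7 11 2 8)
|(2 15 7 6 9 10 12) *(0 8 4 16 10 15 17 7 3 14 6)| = 45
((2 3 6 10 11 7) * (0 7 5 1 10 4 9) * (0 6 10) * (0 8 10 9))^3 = (0 3 4 2 6 7 9)(1 11 8 5 10)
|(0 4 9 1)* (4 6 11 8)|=7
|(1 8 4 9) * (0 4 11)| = 6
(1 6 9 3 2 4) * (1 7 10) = (1 6 9 3 2 4 7 10) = [0, 6, 4, 2, 7, 5, 9, 10, 8, 3, 1]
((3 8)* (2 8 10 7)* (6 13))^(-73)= (2 3 7 8 10)(6 13)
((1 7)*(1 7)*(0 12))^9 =((0 12))^9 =(0 12)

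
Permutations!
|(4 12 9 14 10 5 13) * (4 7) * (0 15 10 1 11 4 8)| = 42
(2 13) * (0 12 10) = [12, 1, 13, 3, 4, 5, 6, 7, 8, 9, 0, 11, 10, 2] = (0 12 10)(2 13)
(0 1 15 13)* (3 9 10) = (0 1 15 13)(3 9 10) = [1, 15, 2, 9, 4, 5, 6, 7, 8, 10, 3, 11, 12, 0, 14, 13]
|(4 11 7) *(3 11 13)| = 5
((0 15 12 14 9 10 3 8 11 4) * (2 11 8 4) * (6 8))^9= ((0 15 12 14 9 10 3 4)(2 11)(6 8))^9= (0 15 12 14 9 10 3 4)(2 11)(6 8)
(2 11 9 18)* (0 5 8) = (0 5 8)(2 11 9 18) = [5, 1, 11, 3, 4, 8, 6, 7, 0, 18, 10, 9, 12, 13, 14, 15, 16, 17, 2]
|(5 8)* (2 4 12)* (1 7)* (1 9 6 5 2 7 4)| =9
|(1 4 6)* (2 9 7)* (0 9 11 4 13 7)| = 14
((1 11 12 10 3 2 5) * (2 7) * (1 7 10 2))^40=(1 5 12)(2 11 7)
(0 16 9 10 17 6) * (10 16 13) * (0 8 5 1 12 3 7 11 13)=[0, 12, 2, 7, 4, 1, 8, 11, 5, 16, 17, 13, 3, 10, 14, 15, 9, 6]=(1 12 3 7 11 13 10 17 6 8 5)(9 16)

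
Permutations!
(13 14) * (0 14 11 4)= (0 14 13 11 4)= [14, 1, 2, 3, 0, 5, 6, 7, 8, 9, 10, 4, 12, 11, 13]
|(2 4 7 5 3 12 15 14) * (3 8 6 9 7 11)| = |(2 4 11 3 12 15 14)(5 8 6 9 7)| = 35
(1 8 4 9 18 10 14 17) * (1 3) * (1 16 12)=(1 8 4 9 18 10 14 17 3 16 12)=[0, 8, 2, 16, 9, 5, 6, 7, 4, 18, 14, 11, 1, 13, 17, 15, 12, 3, 10]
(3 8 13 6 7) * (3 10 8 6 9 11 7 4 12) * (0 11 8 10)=(0 11 7)(3 6 4 12)(8 13 9)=[11, 1, 2, 6, 12, 5, 4, 0, 13, 8, 10, 7, 3, 9]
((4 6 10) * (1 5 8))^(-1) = ((1 5 8)(4 6 10))^(-1) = (1 8 5)(4 10 6)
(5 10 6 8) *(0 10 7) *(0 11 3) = [10, 1, 2, 0, 4, 7, 8, 11, 5, 9, 6, 3] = (0 10 6 8 5 7 11 3)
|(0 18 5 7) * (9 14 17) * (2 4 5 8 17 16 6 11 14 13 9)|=8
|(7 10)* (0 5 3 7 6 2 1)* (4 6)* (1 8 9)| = |(0 5 3 7 10 4 6 2 8 9 1)| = 11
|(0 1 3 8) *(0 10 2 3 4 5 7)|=|(0 1 4 5 7)(2 3 8 10)|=20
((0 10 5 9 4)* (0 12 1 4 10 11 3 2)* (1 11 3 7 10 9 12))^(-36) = (5 10 7 11 12)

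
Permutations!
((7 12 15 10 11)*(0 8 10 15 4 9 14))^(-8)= (15)(0 8 10 11 7 12 4 9 14)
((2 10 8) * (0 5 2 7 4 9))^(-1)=((0 5 2 10 8 7 4 9))^(-1)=(0 9 4 7 8 10 2 5)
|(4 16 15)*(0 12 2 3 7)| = |(0 12 2 3 7)(4 16 15)| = 15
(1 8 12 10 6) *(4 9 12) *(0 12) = (0 12 10 6 1 8 4 9) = [12, 8, 2, 3, 9, 5, 1, 7, 4, 0, 6, 11, 10]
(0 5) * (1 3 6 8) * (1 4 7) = (0 5)(1 3 6 8 4 7) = [5, 3, 2, 6, 7, 0, 8, 1, 4]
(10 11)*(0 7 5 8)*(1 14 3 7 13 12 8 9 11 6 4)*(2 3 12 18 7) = (0 13 18 7 5 9 11 10 6 4 1 14 12 8)(2 3) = [13, 14, 3, 2, 1, 9, 4, 5, 0, 11, 6, 10, 8, 18, 12, 15, 16, 17, 7]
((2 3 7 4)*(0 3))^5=((0 3 7 4 2))^5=(7)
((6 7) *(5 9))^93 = ((5 9)(6 7))^93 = (5 9)(6 7)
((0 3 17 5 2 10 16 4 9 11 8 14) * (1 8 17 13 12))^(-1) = (0 14 8 1 12 13 3)(2 5 17 11 9 4 16 10)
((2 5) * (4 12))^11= ((2 5)(4 12))^11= (2 5)(4 12)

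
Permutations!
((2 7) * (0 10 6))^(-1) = (0 6 10)(2 7)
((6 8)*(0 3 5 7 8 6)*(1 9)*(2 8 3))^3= ((0 2 8)(1 9)(3 5 7))^3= (1 9)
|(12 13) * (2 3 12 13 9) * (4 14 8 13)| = |(2 3 12 9)(4 14 8 13)| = 4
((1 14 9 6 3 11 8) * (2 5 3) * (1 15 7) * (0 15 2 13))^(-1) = ((0 15 7 1 14 9 6 13)(2 5 3 11 8))^(-1) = (0 13 6 9 14 1 7 15)(2 8 11 3 5)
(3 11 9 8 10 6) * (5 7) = (3 11 9 8 10 6)(5 7) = [0, 1, 2, 11, 4, 7, 3, 5, 10, 8, 6, 9]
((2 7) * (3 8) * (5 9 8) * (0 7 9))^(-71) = ((0 7 2 9 8 3 5))^(-71) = (0 5 3 8 9 2 7)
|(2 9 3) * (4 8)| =6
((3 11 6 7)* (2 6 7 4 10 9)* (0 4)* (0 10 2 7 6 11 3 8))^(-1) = (0 8 7 9 10 6 11 2 4)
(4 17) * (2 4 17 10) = (17)(2 4 10) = [0, 1, 4, 3, 10, 5, 6, 7, 8, 9, 2, 11, 12, 13, 14, 15, 16, 17]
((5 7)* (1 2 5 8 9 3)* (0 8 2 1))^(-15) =((0 8 9 3)(2 5 7))^(-15) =(0 8 9 3)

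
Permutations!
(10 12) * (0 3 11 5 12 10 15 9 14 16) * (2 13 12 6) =[3, 1, 13, 11, 4, 6, 2, 7, 8, 14, 10, 5, 15, 12, 16, 9, 0] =(0 3 11 5 6 2 13 12 15 9 14 16)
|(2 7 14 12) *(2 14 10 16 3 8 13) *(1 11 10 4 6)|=|(1 11 10 16 3 8 13 2 7 4 6)(12 14)|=22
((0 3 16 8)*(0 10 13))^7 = (0 3 16 8 10 13)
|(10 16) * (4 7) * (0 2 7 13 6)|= 6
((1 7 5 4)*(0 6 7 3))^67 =((0 6 7 5 4 1 3))^67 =(0 4 6 1 7 3 5)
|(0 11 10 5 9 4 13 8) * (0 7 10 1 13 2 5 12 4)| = 12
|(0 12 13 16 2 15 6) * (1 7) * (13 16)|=|(0 12 16 2 15 6)(1 7)|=6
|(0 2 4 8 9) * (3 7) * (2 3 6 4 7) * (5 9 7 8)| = |(0 3 2 8 7 6 4 5 9)| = 9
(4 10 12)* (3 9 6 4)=[0, 1, 2, 9, 10, 5, 4, 7, 8, 6, 12, 11, 3]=(3 9 6 4 10 12)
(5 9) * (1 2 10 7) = (1 2 10 7)(5 9) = [0, 2, 10, 3, 4, 9, 6, 1, 8, 5, 7]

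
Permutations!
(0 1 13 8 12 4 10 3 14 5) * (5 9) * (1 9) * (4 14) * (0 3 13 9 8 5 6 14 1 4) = (0 8 12 1 9 6 14 4 10 13 5 3) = [8, 9, 2, 0, 10, 3, 14, 7, 12, 6, 13, 11, 1, 5, 4]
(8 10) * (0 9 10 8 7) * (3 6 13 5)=[9, 1, 2, 6, 4, 3, 13, 0, 8, 10, 7, 11, 12, 5]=(0 9 10 7)(3 6 13 5)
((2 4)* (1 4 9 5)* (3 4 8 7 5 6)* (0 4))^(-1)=(0 3 6 9 2 4)(1 5 7 8)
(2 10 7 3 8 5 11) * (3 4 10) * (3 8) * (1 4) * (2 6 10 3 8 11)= (1 4 3 8 5 2 11 6 10 7)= [0, 4, 11, 8, 3, 2, 10, 1, 5, 9, 7, 6]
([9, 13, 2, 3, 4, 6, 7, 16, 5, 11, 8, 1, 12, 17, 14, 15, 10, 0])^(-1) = [17, 11, 2, 3, 4, 8, 5, 6, 10, 0, 16, 9, 12, 1, 14, 15, 7, 13]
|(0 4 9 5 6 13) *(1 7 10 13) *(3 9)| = 10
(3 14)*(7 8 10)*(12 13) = [0, 1, 2, 14, 4, 5, 6, 8, 10, 9, 7, 11, 13, 12, 3] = (3 14)(7 8 10)(12 13)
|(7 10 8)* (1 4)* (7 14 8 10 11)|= |(1 4)(7 11)(8 14)|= 2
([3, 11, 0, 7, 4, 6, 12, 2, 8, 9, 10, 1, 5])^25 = (0 3 7 2)(1 11)(5 6 12)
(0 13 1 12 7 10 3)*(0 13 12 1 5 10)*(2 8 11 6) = (0 12 7)(2 8 11 6)(3 13 5 10) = [12, 1, 8, 13, 4, 10, 2, 0, 11, 9, 3, 6, 7, 5]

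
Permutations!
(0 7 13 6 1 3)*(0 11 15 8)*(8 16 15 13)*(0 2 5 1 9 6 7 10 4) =(0 10 4)(1 3 11 13 7 8 2 5)(6 9)(15 16) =[10, 3, 5, 11, 0, 1, 9, 8, 2, 6, 4, 13, 12, 7, 14, 16, 15]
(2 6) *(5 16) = (2 6)(5 16) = [0, 1, 6, 3, 4, 16, 2, 7, 8, 9, 10, 11, 12, 13, 14, 15, 5]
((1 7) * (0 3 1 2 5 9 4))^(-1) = (0 4 9 5 2 7 1 3)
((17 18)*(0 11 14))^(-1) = (0 14 11)(17 18)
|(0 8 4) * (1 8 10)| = 5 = |(0 10 1 8 4)|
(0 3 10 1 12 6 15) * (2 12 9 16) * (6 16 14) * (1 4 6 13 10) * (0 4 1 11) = (0 3 11)(1 9 14 13 10)(2 12 16)(4 6 15) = [3, 9, 12, 11, 6, 5, 15, 7, 8, 14, 1, 0, 16, 10, 13, 4, 2]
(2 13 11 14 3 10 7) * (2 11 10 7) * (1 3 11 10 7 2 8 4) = (1 3 2 13 7 10 8 4)(11 14) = [0, 3, 13, 2, 1, 5, 6, 10, 4, 9, 8, 14, 12, 7, 11]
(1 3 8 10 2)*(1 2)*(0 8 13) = (0 8 10 1 3 13) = [8, 3, 2, 13, 4, 5, 6, 7, 10, 9, 1, 11, 12, 0]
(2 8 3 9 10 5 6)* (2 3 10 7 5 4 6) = (2 8 10 4 6 3 9 7 5) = [0, 1, 8, 9, 6, 2, 3, 5, 10, 7, 4]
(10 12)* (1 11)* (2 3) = (1 11)(2 3)(10 12) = [0, 11, 3, 2, 4, 5, 6, 7, 8, 9, 12, 1, 10]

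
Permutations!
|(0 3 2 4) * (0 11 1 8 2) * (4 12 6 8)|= 12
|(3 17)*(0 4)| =|(0 4)(3 17)| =2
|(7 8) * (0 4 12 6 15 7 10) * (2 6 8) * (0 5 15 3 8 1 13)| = 40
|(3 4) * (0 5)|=|(0 5)(3 4)|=2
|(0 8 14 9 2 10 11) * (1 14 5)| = 9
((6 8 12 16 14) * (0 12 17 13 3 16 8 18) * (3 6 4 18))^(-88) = ((0 12 8 17 13 6 3 16 14 4 18))^(-88) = (18)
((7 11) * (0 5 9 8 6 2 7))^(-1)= (0 11 7 2 6 8 9 5)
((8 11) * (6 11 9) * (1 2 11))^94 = ((1 2 11 8 9 6))^94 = (1 9 11)(2 6 8)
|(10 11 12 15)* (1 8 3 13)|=|(1 8 3 13)(10 11 12 15)|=4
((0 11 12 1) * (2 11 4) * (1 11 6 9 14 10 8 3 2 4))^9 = ((0 1)(2 6 9 14 10 8 3)(11 12))^9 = (0 1)(2 9 10 3 6 14 8)(11 12)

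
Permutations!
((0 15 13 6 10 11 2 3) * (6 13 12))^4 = ((0 15 12 6 10 11 2 3))^4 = (0 10)(2 12)(3 6)(11 15)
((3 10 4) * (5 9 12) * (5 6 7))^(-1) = (3 4 10)(5 7 6 12 9) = ((3 10 4)(5 9 12 6 7))^(-1)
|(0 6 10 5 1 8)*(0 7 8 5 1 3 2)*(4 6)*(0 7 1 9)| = 30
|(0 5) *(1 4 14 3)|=|(0 5)(1 4 14 3)|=4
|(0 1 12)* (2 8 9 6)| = 12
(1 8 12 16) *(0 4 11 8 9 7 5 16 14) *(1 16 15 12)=(16)(0 4 11 8 1 9 7 5 15 12 14)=[4, 9, 2, 3, 11, 15, 6, 5, 1, 7, 10, 8, 14, 13, 0, 12, 16]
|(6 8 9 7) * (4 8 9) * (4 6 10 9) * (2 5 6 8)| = 12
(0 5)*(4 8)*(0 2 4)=(0 5 2 4 8)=[5, 1, 4, 3, 8, 2, 6, 7, 0]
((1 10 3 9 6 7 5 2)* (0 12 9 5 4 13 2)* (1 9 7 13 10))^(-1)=((0 12 7 4 10 3 5)(2 9 6 13))^(-1)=(0 5 3 10 4 7 12)(2 13 6 9)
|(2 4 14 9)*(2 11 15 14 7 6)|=4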